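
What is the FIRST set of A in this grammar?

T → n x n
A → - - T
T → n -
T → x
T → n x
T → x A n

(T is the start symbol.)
To compute FIRST(A), examine every production with A on the left-hand side, reading each right-hand side left to right until a non-nullable symbol is reached.

From A → - - T:
  - '-' is a terminal: add '-' and stop

Collecting: FIRST(A) = { '-' }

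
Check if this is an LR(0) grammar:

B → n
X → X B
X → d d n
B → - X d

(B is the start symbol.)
Yes, the grammar is LR(0)

Augment with B' → B and build the canonical LR(0) collection (I0 = CLOSURE({[B' → . B]}), then GOTO on every symbol after a dot until no new states appear). It has 10 states:
  I0: { [B → . - X d], [B → . n], [B' → . B] }  — shift
  I1: { [B → - . X d], [X → . X B], [X → . d d n] }  — shift
  I2: { [B' → B .] }  — accept
  I3: { [B → n .] }  — reduce
  I4: { [B → - X . d], [B → . - X d], [B → . n], [X → X . B] }  — shift
  I5: { [X → d . d n] }  — shift
  I6: { [X → d d . n] }  — shift
  I7: { [X → d d n .] }  — reduce
  I8: { [X → X B .] }  — reduce
  I9: { [B → - X d .] }  — reduce

Every state is either a pure shift/goto state or contains exactly one complete item and nothing to shift — no conflicts. The grammar is LR(0).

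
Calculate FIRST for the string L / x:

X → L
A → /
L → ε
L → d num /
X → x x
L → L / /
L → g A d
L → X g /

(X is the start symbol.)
{ '/', 'd', 'g', 'x' }

FIRST sets of the non-terminals involved (from the grammar, by fixed-point iteration):
  FIRST(L) = { '/', 'd', 'g', 'x', ε }

To compute FIRST(L / x), process the symbols left to right:
Symbol L is a non-terminal. Add FIRST(L) \ {ε} = { '/', 'd', 'g', 'x' }
L is nullable (ε ∈ FIRST(L)), continue to the next symbol.
Symbol / is a terminal. Add '/' and stop.
FIRST(L / x) = { '/', 'd', 'g', 'x' }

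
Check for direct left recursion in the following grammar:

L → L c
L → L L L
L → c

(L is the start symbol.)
Yes, L is left-recursive

Direct left recursion occurs when N → N α for some non-terminal N (the right-hand side begins with the left-hand side itself).

L → L c: LEFT RECURSIVE (starts with L)
L → L L L: LEFT RECURSIVE (starts with L)
L → c: starts with c

The grammar has direct left recursion on: L.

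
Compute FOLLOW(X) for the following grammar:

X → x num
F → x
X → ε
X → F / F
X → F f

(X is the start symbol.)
{ $ }

To compute FOLLOW(X), find every occurrence of X on a right-hand side N → α X β: add FIRST(β) \ {ε}, and if β is empty or nullable also add FOLLOW(N). Iterate to a fixed point.

X is the start symbol, so $ ∈ FOLLOW(X).
X does not occur on any right-hand side.

Taking the union: FOLLOW(X) = { $ }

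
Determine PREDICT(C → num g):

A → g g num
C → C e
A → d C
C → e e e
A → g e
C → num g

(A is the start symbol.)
PREDICT(C → num g) = (FIRST(RHS) \ {ε}) ∪ (FOLLOW(C) if ε ∈ FIRST(RHS), i.e. RHS ⇒* ε)
FIRST(num g) = { 'num' }
ε ∉ FIRST(num g), so FOLLOW(C) is not added.
PREDICT(C → num g) = { 'num' }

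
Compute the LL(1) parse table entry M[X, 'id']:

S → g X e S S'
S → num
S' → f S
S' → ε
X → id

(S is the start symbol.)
X → id

To find M[X, 'id'], we find productions for X where 'id' is in the predict set (PREDICT(N → α) = (FIRST(α) \ {ε}) ∪ (FOLLOW(N) if α ⇒* ε)).

X → id: PREDICT = { 'id' }
  'id' is in predict set, so this production goes in M[X, 'id']

M[X, 'id'] = X → id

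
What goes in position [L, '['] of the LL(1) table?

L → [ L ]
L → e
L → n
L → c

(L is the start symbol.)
To find M[L, '['], we find productions for L where '[' is in the predict set (PREDICT(N → α) = (FIRST(α) \ {ε}) ∪ (FOLLOW(N) if α ⇒* ε)).

L → [ L ]: PREDICT = { '[' }
  '[' is in predict set, so this production goes in M[L, '[']
L → e: PREDICT = { 'e' }
L → n: PREDICT = { 'n' }
L → c: PREDICT = { 'c' }

M[L, '['] = L → [ L ]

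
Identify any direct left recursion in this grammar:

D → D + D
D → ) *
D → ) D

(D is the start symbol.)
Yes, D is left-recursive

D → D + D: LEFT RECURSIVE (starts with D)
D → ) *: starts with ')'
D → ) D: starts with ')'

The grammar has direct left recursion on: D.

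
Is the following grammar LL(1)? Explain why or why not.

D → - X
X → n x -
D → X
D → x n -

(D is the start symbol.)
Yes, the grammar is LL(1).

A grammar is LL(1) if for each non-terminal N with multiple productions, the predict sets of those productions are pairwise disjoint, where PREDICT(N → α) = (FIRST(α) \ {ε}) ∪ (FOLLOW(N) if α ⇒* ε).

Relevant sets:
  FIRST(X) = { 'n' }

For D:
  PREDICT(D → '-' X) = { '-' }
  PREDICT(D → X) = { 'n' }
  PREDICT(D → x n '-') = { 'x' }
X has a single production, so nothing to check there.

All predict sets are disjoint. The grammar IS LL(1).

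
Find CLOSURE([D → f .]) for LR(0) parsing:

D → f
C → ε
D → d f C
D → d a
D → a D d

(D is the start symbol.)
{ [D → f .] }

To compute CLOSURE, for each item [A → α.Bβ] where B is a non-terminal, add [B → .γ] for all productions B → γ; repeat for the newly added items until nothing changes.

Start with: [D → f .]
The dot is at the end, so nothing is added.

CLOSURE = { [D → f .] }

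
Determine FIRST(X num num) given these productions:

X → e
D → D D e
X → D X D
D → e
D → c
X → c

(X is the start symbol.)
{ 'c', 'e' }

FIRST sets of the non-terminals involved (from the grammar, by fixed-point iteration):
  FIRST(X) = { 'c', 'e' }

To compute FIRST(X num num), process the symbols left to right:
Symbol X is a non-terminal. Add FIRST(X) \ {ε} = { 'c', 'e' }
X is not nullable (ε ∉ FIRST(X)), so stop here.
FIRST(X num num) = { 'c', 'e' }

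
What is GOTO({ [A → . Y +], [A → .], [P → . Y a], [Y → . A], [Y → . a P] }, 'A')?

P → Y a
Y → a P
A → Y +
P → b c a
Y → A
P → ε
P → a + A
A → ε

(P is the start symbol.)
GOTO(I, 'A') = CLOSURE({ [A → αX.β] : [A → α.Xβ] ∈ I, X = 'A' })

Items with dot before 'A', with the dot advanced:
  [Y → . A] → [Y → A .]
Closure adds nothing (no advanced item has the dot before a non-terminal).

GOTO = { [Y → A .] }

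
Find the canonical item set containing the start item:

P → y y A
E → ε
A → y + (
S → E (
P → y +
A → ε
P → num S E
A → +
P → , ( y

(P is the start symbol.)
First, augment the grammar with P' → P
I₀ = CLOSURE({ [P' → . P] }):
  [P' → . P] has the dot before P: add [P → . y y A], [P → . y +], [P → . num S E], [P → . , ( y]
No further items can be added.

I₀ = { [P → . , ( y], [P → . num S E], [P → . y +], [P → . y y A], [P' → . P] }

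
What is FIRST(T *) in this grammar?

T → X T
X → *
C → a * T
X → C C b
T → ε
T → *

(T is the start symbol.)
{ '*', 'a' }

FIRST sets of the non-terminals involved (from the grammar, by fixed-point iteration):
  FIRST(T) = { '*', 'a', ε }

To compute FIRST(T *), process the symbols left to right:
Symbol T is a non-terminal. Add FIRST(T) \ {ε} = { '*', 'a' }
T is nullable (ε ∈ FIRST(T)), continue to the next symbol.
Symbol * is a terminal. Add '*' and stop.
FIRST(T *) = { '*', 'a' }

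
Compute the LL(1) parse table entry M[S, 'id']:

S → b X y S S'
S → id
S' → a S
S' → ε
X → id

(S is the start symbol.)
To find M[S, 'id'], we find productions for S where 'id' is in the predict set (PREDICT(N → α) = (FIRST(α) \ {ε}) ∪ (FOLLOW(N) if α ⇒* ε)).

S → b X y S S': PREDICT = { 'b' }
S → id: PREDICT = { 'id' }
  'id' is in predict set, so this production goes in M[S, 'id']

M[S, 'id'] = S → id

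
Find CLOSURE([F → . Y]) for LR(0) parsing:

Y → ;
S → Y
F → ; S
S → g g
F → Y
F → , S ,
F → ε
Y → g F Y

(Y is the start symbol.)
{ [F → . Y], [Y → . ;], [Y → . g F Y] }

To compute CLOSURE, for each item [A → α.Bβ] where B is a non-terminal, add [B → .γ] for all productions B → γ; repeat for the newly added items until nothing changes.

Start with: [F → . Y]
  [F → . Y] has the dot before Y: add [Y → . ;], [Y → . g F Y]
No further items can be added.

CLOSURE = { [F → . Y], [Y → . ;], [Y → . g F Y] }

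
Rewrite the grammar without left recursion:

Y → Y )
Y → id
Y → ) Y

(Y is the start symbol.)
Y → id Y'
Y → ) Y Y'
Y' → ) Y'
Y' → ε

Y is directly left-recursive. The standard transformation for
  A → A α₁ | ... | A α_m | β₁ | ... | β_n
is
  A  → β₁ A' | ... | β_n A'
  A' → α₁ A' | ... | α_m A' | ε

Y → id becomes Y → id Y'
Y → ) Y becomes Y → ) Y Y'
Y → Y ) becomes Y' → ) Y'
Add Y' → ε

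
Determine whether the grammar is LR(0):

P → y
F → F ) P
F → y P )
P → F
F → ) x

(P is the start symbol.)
A grammar is LR(0) if no state in the canonical LR(0) collection has:
  - both a shift item (dot before a terminal) and a complete item (shift-reduce conflict), or
  - two or more complete items (reduce-reduce conflict; the accept item [P' → P .] counts as a complete item here).

Augment with P' → P and build the canonical LR(0) collection (I0 = CLOSURE({[P' → . P]}), then GOTO on every symbol after a dot until no new states appear). It has 10 states:
  I0: { [F → . ) x], [F → . F ) P], [F → . y P )], [P → . F], [P → . y], [P' → . P] }  — shift
  I1: { [F → ) . x] }  — shift
  I2: { [F → F . ) P], [P → F .] }  — shift, reduce
  I3: { [P' → P .] }  — accept
  I4: { [F → . ) x], [F → . F ) P], [F → . y P )], [F → y . P )], [P → . F], [P → . y], [P → y .] }  — shift, reduce
  I5: { [F → y P . )] }  — shift
  I6: { [F → y P ) .] }  — reduce
  I7: { [F → . ) x], [F → . F ) P], [F → . y P )], [F → F ) . P], [P → . F], [P → . y] }  — shift
  I8: { [F → F ) P .] }  — reduce
  I9: { [F → ) x .] }  — reduce

Conflict in state I2:
  Shift-reduce conflict between [P → F .] and [F → F . ) P]
So the grammar is NOT LR(0).

Answer: No. Shift-reduce conflict between [P → F .] and [F → F . ) P]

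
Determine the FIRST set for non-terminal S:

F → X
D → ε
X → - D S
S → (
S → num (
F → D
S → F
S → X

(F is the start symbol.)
FIRST sets of the other non-terminals involved (by the same procedure, iterated to a fixed point):
  FIRST(F) = { '-', ε }
  FIRST(X) = { '-' }

From S → (:
  - '(' is a terminal: add '(' and stop
From S → num (:
  - num is a terminal: add 'num' and stop
From S → F:
  - F is a non-terminal: add FIRST(F) \ {ε} = { '-' }
    F is nullable and nothing follows, so the whole right-hand side can vanish: ε ∈ FIRST(S)
From S → X:
  - X is a non-terminal: add FIRST(X) \ {ε} = { '-' }
    X is not nullable, so stop

Collecting: FIRST(S) = { '(', '-', 'num', ε }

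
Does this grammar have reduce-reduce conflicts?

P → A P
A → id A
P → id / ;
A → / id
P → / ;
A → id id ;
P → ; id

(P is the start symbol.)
A reduce-reduce conflict occurs when an LR(0) state has two complete items [A → α .] and [B → β .] — both call for a reduction, and with no lookahead the parser cannot choose between them.

Augment with P' → P and build the canonical LR(0) collection (I0 = CLOSURE({[P' → . P]}), then GOTO on every symbol after a dot until no new states appear). It has 16 states:
  I0: { [A → . / id], [A → . id A], [A → . id id ;], [P → . / ;], [P → . ; id], [P → . A P], [P → . id / ;], [P' → . P] }  — shift
  I1: { [A → / . id], [P → / . ;] }  — shift
  I2: { [P → ; . id] }  — shift
  I3: { [A → . / id], [A → . id A], [A → . id id ;], [P → . / ;], [P → . ; id], [P → . A P], [P → . id / ;], [P → A . P] }  — shift
  I4: { [P' → P .] }  — accept
  I5: { [A → . / id], [A → . id A], [A → . id id ;], [A → id . A], [A → id . id ;], [P → id . / ;] }  — shift
  I6: { [A → / . id], [P → id / . ;] }  — shift
  I7: { [A → id A .] }  — reduce
  I8: { [A → . / id], [A → . id A], [A → . id id ;], [A → id . A], [A → id . id ;], [A → id id . ;] }  — shift
  I9: { [A → / . id] }  — shift
  I10: { [A → id id ; .] }  — reduce
  I11: { [A → / id .] }  — reduce
  I12: { [P → id / ; .] }  — reduce
  I13: { [P → A P .] }  — reduce
  I14: { [P → ; id .] }  — reduce
  I15: { [P → / ; .] }  — reduce

No state contains more than one complete item.

Answer: No reduce-reduce conflicts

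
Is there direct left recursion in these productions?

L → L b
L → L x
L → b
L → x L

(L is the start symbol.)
Yes, L is left-recursive

L → L b: LEFT RECURSIVE (starts with L)
L → L x: LEFT RECURSIVE (starts with L)
L → b: starts with b
L → x L: starts with x

The grammar has direct left recursion on: L.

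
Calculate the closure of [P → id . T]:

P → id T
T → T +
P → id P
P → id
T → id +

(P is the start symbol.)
{ [P → id . T], [T → . T +], [T → . id +] }

Start with: [P → id . T]
  [P → id . T] has the dot before T: add [T → . T +], [T → . id +]
No further items can be added.

CLOSURE = { [P → id . T], [T → . T +], [T → . id +] }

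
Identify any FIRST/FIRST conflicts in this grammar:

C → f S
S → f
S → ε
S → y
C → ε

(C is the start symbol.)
No FIRST/FIRST conflicts.

Productions for C:
  C → f S: FIRST = { 'f' }
  C → ε: FIRST = { ε }
Productions for S:
  S → f: FIRST = { 'f' }
  S → ε: FIRST = { ε }
  S → y: FIRST = { 'y' }

All alternatives of each non-terminal have pairwise disjoint FIRST sets.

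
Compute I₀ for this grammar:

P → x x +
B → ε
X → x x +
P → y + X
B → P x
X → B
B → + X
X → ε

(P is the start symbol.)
First, augment the grammar with P' → P
I₀ = CLOSURE({ [P' → . P] }):
  [P' → . P] has the dot before P: add [P → . x x +], [P → . y + X]
No further items can be added.

I₀ = { [P → . x x +], [P → . y + X], [P' → . P] }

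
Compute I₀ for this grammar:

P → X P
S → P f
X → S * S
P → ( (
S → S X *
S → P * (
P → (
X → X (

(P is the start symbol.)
First, augment the grammar with P' → P
I₀ = CLOSURE({ [P' → . P] }):
  [P' → . P] has the dot before P: add [P → . X P], [P → . ( (], [P → . (]
  [P → . X P] has the dot before X: add [X → . S * S], [X → . X (]
  [X → . S * S] has the dot before S: add [S → . P f], [S → . S X *], [S → . P * (]
No further items can be added.

I₀ = { [P → . ( (], [P → . (], [P → . X P], [P' → . P], [S → . P * (], [S → . P f], [S → . S X *], [X → . S * S], [X → . X (] }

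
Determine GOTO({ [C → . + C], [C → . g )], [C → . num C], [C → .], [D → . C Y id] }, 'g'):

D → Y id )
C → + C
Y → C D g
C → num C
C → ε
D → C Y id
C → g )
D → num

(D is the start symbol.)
GOTO(I, 'g') = CLOSURE({ [A → αX.β] : [A → α.Xβ] ∈ I, X = 'g' })

Items with dot before 'g', with the dot advanced:
  [C → . g )] → [C → g . )]
Closure adds nothing (no advanced item has the dot before a non-terminal).

GOTO = { [C → g . )] }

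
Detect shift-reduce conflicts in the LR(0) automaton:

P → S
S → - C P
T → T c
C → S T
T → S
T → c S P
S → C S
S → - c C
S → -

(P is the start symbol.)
Augment with P' → P and build the canonical LR(0) collection (I0 = CLOSURE({[P' → . P]}), then GOTO on every symbol after a dot until no new states appear). It has 19 states:
  I0: { [C → . S T], [P → . S], [P' → . P], [S → . - C P], [S → . - c C], [S → . -], [S → . C S] }  — shift
  I1: { [C → . S T], [S → - . C P], [S → - . c C], [S → - .], [S → . - C P], [S → . - c C], [S → . -], [S → . C S] }  — shift, reduce
  I2: { [C → . S T], [S → . - C P], [S → . - c C], [S → . -], [S → . C S], [S → C . S] }  — shift
  I3: { [P' → P .] }  — accept
  I4: { [C → . S T], [C → S . T], [P → S .], [S → . - C P], [S → . - c C], [S → . -], [S → . C S], [T → . S], [T → . T c], [T → . c S P] }  — shift, reduce
  I5: { [C → . S T], [C → S . T], [S → . - C P], [S → . - c C], [S → . -], [S → . C S], [T → . S], [T → . T c], [T → . c S P], [T → S .] }  — shift, reduce
  I6: { [C → S T .], [T → T . c] }  — shift, reduce
  I7: { [C → . S T], [S → . - C P], [S → . - c C], [S → . -], [S → . C S], [T → c . S P] }  — shift
  I8: { [C → . S T], [C → S . T], [P → . S], [S → . - C P], [S → . - c C], [S → . -], [S → . C S], [T → . S], [T → . T c], [T → . c S P], [T → c S . P] }  — shift
  I9: { [T → c S P .] }  — reduce
  I10: { [C → . S T], [C → S . T], [P → S .], [S → . - C P], [S → . - c C], [S → . -], [S → . C S], [T → . S], [T → . T c], [T → . c S P], [T → S .] }  — shift, 2 reduces
  I11: { [T → T c .] }  — reduce
  I12: { [C → . S T], [C → S . T], [S → . - C P], [S → . - c C], [S → . -], [S → . C S], [S → C S .], [T → . S], [T → . T c], [T → . c S P] }  — shift, reduce
  I13: { [C → . S T], [P → . S], [S → - C . P], [S → . - C P], [S → . - c C], [S → . -], [S → . C S], [S → C . S] }  — shift
  I14: { [C → . S T], [C → S . T], [S → . - C P], [S → . - c C], [S → . -], [S → . C S], [T → . S], [T → . T c], [T → . c S P] }  — shift
  I15: { [C → . S T], [S → - c . C], [S → . - C P], [S → . - c C], [S → . -], [S → . C S] }  — shift
  I16: { [C → . S T], [S → - c C .], [S → . - C P], [S → . - c C], [S → . -], [S → . C S], [S → C . S] }  — shift, reduce
  I17: { [S → - C P .] }  — reduce
  I18: { [C → . S T], [C → S . T], [P → S .], [S → . - C P], [S → . - c C], [S → . -], [S → . C S], [S → C S .], [T → . S], [T → . T c], [T → . c S P] }  — shift, 2 reduces

I1 contains reduce item [S → - .] and shift items [S → . -], [S → . - C P], [S → . - c C], [S → - . c C] — shift-reduce conflict.
I4 contains reduce item [P → S .] and shift items [S → . -], [S → . - C P], [S → . - c C], [T → . c S P] — shift-reduce conflict.
I5 contains reduce item [T → S .] and shift items [S → . -], [S → . - C P], [S → . - c C], [T → . c S P] — shift-reduce conflict.
I6 contains reduce item [C → S T .] and shift item [T → T . c] — shift-reduce conflict.
I10 contains reduce items [P → S .], [T → S .] and shift items [S → . -], [S → . - C P], [S → . - c C], [T → . c S P] — shift-reduce conflict.
I12 contains reduce item [S → C S .] and shift items [S → . -], [S → . - C P], [S → . - c C], [T → . c S P] — shift-reduce conflict.
I16 contains reduce item [S → - c C .] and shift items [S → . -], [S → . - C P], [S → . - c C] — shift-reduce conflict.
I18 contains reduce items [P → S .], [S → C S .] and shift items [S → . -], [S → . - C P], [S → . - c C], [T → . c S P] — shift-reduce conflict.

Answer: Yes — I1: [S → - .] vs [S → . -]; I4: [P → S .] vs [S → . -]; I5: [T → S .] vs [S → . -]; I6: [C → S T .] vs [T → T . c]; I10: [P → S .] vs [S → . -]; I12: [S → C S .] vs [S → . -]; I16: [S → - c C .] vs [S → . -]; I18: [P → S .] vs [S → . -]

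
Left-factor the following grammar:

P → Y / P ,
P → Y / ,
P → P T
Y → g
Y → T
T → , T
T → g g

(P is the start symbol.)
Left-factoring transforms A → αβ₁ | αβ₂ into A → αA' and A' → β₁ | β₂
(α is the longest common prefix among the alternatives). Repeat until
no nonterminal has two alternatives with a common prefix.

Round 1: P has alternatives sharing prefix 'Y /'. Introduce P': P → Y / P'
  Add: P' → P ,
  Add: P' → ,

No remaining common prefixes — done.

Resulting grammar:
P → Y / P'
P' → P ,
P' → ,
P → P T
Y → g
Y → T
T → , T
T → g g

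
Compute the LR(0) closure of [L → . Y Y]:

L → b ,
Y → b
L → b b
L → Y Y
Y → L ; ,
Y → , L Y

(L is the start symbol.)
Start with: [L → . Y Y]
  [L → . Y Y] has the dot before Y: add [Y → . b], [Y → . L ; ,], [Y → . , L Y]
  [Y → . L ; ,] has the dot before L: add [L → . b ,], [L → . b b]
No further items can be added.

CLOSURE = { [L → . Y Y], [L → . b ,], [L → . b b], [Y → . , L Y], [Y → . L ; ,], [Y → . b] }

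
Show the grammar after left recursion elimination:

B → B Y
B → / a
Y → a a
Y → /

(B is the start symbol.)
B is directly left-recursive. The standard transformation for
  A → A α₁ | ... | A α_m | β₁ | ... | β_n
is
  A  → β₁ A' | ... | β_n A'
  A' → α₁ A' | ... | α_m A' | ε

B → / a becomes B → / a B'
B → B Y becomes B' → Y B'
Add B' → ε

Productions for other non-terminals are unchanged:
  Y → a a
  Y → /

Resulting grammar:
B → / a B'
B' → Y B'
B' → ε
Y → a a
Y → /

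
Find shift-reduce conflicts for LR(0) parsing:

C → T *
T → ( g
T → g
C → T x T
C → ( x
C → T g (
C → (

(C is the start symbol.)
A shift-reduce conflict occurs when an LR(0) state has both:
  - a complete (reduce) item [A → α .] (dot at the end), and
  - a shift item [B → β . c γ] (dot before a terminal).

Augment with C' → C and build the canonical LR(0) collection (I0 = CLOSURE({[C' → . C]}), then GOTO on every symbol after a dot until no new states appear). It has 13 states:
  I0: { [C → . ( x], [C → . (], [C → . T *], [C → . T g (], [C → . T x T], [C' → . C], [T → . ( g], [T → . g] }  — shift
  I1: { [C → ( . x], [C → ( .], [T → ( . g] }  — shift, reduce
  I2: { [C' → C .] }  — accept
  I3: { [C → T . *], [C → T . g (], [C → T . x T] }  — shift
  I4: { [T → g .] }  — reduce
  I5: { [C → T * .] }  — reduce
  I6: { [C → T g . (] }  — shift
  I7: { [C → T x . T], [T → . ( g], [T → . g] }  — shift
  I8: { [T → ( . g] }  — shift
  I9: { [C → T x T .] }  — reduce
  I10: { [T → ( g .] }  — reduce
  I11: { [C → T g ( .] }  — reduce
  I12: { [C → ( x .] }  — reduce

I1 contains reduce item [C → ( .] and shift items [C → ( . x], [T → ( . g] — shift-reduce conflict.

Answer: Yes — I1: [C → ( .] vs [C → ( . x]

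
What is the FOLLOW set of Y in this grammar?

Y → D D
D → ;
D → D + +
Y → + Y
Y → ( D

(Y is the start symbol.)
{ $ }

To compute FOLLOW(Y), find every occurrence of Y on a right-hand side N → α Y β: add FIRST(β) \ {ε}, and if β is empty or nullable also add FOLLOW(N). Iterate to a fixed point.

Y is the start symbol, so $ ∈ FOLLOW(Y).
In Y → + Y: Y is at the end; this adds FOLLOW(Y) to itself — nothing new

Taking the union: FOLLOW(Y) = { $ }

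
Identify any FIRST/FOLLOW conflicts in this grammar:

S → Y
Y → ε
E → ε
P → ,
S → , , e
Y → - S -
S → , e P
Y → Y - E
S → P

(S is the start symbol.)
Yes. Y → '-' S '-' with FOLLOW(Y) on { '-' }; Y → Y '-' E with FOLLOW(Y) on { '-' }

A FIRST/FOLLOW conflict occurs when a non-terminal N has a nullable alternative N → β (β ⇒* ε) and another alternative N → α with FIRST(α) ∩ FOLLOW(N) ≠ ∅: on such a lookahead the parser cannot decide between expanding α and letting N vanish via β.

Nullable non-terminals: E, S, Y.
FIRST sets used below: FIRST(Y) = { '-', ε }, FIRST(P) = { ',' }
E has a nullable alternative but only one production, so nothing to check.

S: nullable alternative(s) S → Y; FOLLOW(S) = { $, '-' }
  S → Y: FIRST \ {ε} = { '-' } — this is the only nullable alternative, skip
  S → , , e: FIRST \ {ε} = { ',' } — disjoint from FOLLOW(S)
  S → , e P: FIRST \ {ε} = { ',' } — disjoint from FOLLOW(S)
  S → P: FIRST \ {ε} = { ',' } — disjoint from FOLLOW(S)

Y: nullable alternative(s) Y → ε; FOLLOW(Y) = { $, '-' }
  Y → ε: FIRST \ {ε} = { } — this is the only nullable alternative, skip
  Y → - S -: FIRST \ {ε} = { '-' } — overlaps FOLLOW(Y) on { '-' }: CONFLICT
  Y → Y - E: FIRST \ {ε} = { '-' } — overlaps FOLLOW(Y) on { '-' }: CONFLICT

P has no nullable alternative, so no FIRST/FOLLOW check is needed there.

So the grammar has 2 FIRST/FOLLOW conflicts (marked CONFLICT above).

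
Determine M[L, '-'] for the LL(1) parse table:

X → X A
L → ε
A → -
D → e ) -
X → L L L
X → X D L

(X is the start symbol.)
L → ε

To find M[L, '-'], we find productions for L where '-' is in the predict set (PREDICT(N → α) = (FIRST(α) \ {ε}) ∪ (FOLLOW(N) if α ⇒* ε)).

Relevant sets:
  FOLLOW(L) = { $, '-', 'e' }

L → ε: PREDICT = { $, '-', 'e' }
  '-' is in predict set, so this production goes in M[L, '-']

M[L, '-'] = L → ε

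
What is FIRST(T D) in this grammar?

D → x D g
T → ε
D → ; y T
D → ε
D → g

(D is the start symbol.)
FIRST sets of the non-terminals involved (from the grammar, by fixed-point iteration):
  FIRST(T) = { ε }
  FIRST(D) = { ';', 'g', 'x', ε }

To compute FIRST(T D), process the symbols left to right:
Symbol T is a non-terminal. Add FIRST(T) \ {ε} = { }
T is nullable (ε ∈ FIRST(T)), continue to the next symbol.
Symbol D is a non-terminal. Add FIRST(D) \ {ε} = { ';', 'g', 'x' }
D is nullable (ε ∈ FIRST(D)), continue to the next symbol.
All symbols are nullable, so ε is in the result.
FIRST(T D) = { ';', 'g', 'x', ε }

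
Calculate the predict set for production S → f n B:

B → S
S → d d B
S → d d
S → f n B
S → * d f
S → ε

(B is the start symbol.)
{ 'f' }

PREDICT(S → f n B) = (FIRST(RHS) \ {ε}) ∪ (FOLLOW(S) if ε ∈ FIRST(RHS), i.e. RHS ⇒* ε)
FIRST(f n B) = { 'f' }
ε ∉ FIRST(f n B), so FOLLOW(S) is not added.
PREDICT(S → f n B) = { 'f' }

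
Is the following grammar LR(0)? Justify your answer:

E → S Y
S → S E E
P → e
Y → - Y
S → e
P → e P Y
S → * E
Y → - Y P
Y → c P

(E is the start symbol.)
Augment with E' → E and build the canonical LR(0) collection (I0 = CLOSURE({[E' → . E]}), then GOTO on every symbol after a dot until no new states appear). It has 17 states:
  I0: { [E → . S Y], [E' → . E], [S → . * E], [S → . S E E], [S → . e] }  — shift
  I1: { [E → . S Y], [S → * . E], [S → . * E], [S → . S E E], [S → . e] }  — shift
  I2: { [E' → E .] }  — accept
  I3: { [E → . S Y], [E → S . Y], [S → . * E], [S → . S E E], [S → . e], [S → S . E E], [Y → . - Y P], [Y → . - Y], [Y → . c P] }  — shift
  I4: { [S → e .] }  — reduce
  I5: { [Y → - . Y P], [Y → - . Y], [Y → . - Y P], [Y → . - Y], [Y → . c P] }  — shift
  I6: { [E → . S Y], [S → . * E], [S → . S E E], [S → . e], [S → S E . E] }  — shift
  I7: { [E → S Y .] }  — reduce
  I8: { [P → . e P Y], [P → . e], [Y → c . P] }  — shift
  I9: { [Y → c P .] }  — reduce
  I10: { [P → . e P Y], [P → . e], [P → e . P Y], [P → e .] }  — shift, reduce
  I11: { [P → e P . Y], [Y → . - Y P], [Y → . - Y], [Y → . c P] }  — shift
  I12: { [P → e P Y .] }  — reduce
  I13: { [S → S E E .] }  — reduce
  I14: { [P → . e P Y], [P → . e], [Y → - Y . P], [Y → - Y .] }  — shift, reduce
  I15: { [Y → - Y P .] }  — reduce
  I16: { [S → * E .] }  — reduce

Conflict in state I10:
  Shift-reduce conflict between [P → e .] and [P → . e]
So the grammar is NOT LR(0).

Answer: No. Shift-reduce conflict between [P → e .] and [P → . e]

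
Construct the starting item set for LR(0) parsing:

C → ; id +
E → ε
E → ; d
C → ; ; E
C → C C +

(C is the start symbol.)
{ [C → . ; ; E], [C → . ; id +], [C → . C C +], [C' → . C] }

First, augment the grammar with C' → C
I₀ = CLOSURE({ [C' → . C] }):
  [C' → . C] has the dot before C: add [C → . ; id +], [C → . ; ; E], [C → . C C +]
No further items can be added.

I₀ = { [C → . ; ; E], [C → . ; id +], [C → . C C +], [C' → . C] }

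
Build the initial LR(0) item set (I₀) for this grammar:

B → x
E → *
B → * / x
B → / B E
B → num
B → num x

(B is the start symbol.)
First, augment the grammar with B' → B
I₀ = CLOSURE({ [B' → . B] }):
  [B' → . B] has the dot before B: add [B → . x], [B → . * / x], [B → . / B E], [B → . num], [B → . num x]
No further items can be added.

I₀ = { [B → . * / x], [B → . / B E], [B → . num x], [B → . num], [B → . x], [B' → . B] }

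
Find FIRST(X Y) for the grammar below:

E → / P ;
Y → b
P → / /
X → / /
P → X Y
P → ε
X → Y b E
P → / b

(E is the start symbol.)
FIRST sets of the non-terminals involved (from the grammar, by fixed-point iteration):
  FIRST(X) = { '/', 'b' }

To compute FIRST(X Y), process the symbols left to right:
Symbol X is a non-terminal. Add FIRST(X) \ {ε} = { '/', 'b' }
X is not nullable (ε ∉ FIRST(X)), so stop here.
FIRST(X Y) = { '/', 'b' }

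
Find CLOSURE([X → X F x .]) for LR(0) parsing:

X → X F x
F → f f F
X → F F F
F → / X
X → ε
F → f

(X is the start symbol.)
{ [X → X F x .] }

To compute CLOSURE, for each item [A → α.Bβ] where B is a non-terminal, add [B → .γ] for all productions B → γ; repeat for the newly added items until nothing changes.

Start with: [X → X F x .]
The dot is at the end, so nothing is added.

CLOSURE = { [X → X F x .] }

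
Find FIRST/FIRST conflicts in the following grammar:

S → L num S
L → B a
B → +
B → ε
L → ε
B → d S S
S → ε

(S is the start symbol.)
No FIRST/FIRST conflicts.

A FIRST/FIRST conflict occurs when two productions N → α and N → β for the same non-terminal have FIRST(α) ∩ FIRST(β) ≠ ∅ (with ε ∈ FIRST of a nullable right-hand side, so two nullable alternatives also conflict).

FIRST sets of the non-terminals at (or reachable through a nullable prefix from) the front of some alternative:
  FIRST(L) = { '+', 'a', 'd', ε }
  FIRST(B) = { '+', 'd', ε }

Productions for S:
  S → L num S: FIRST = { '+', 'a', 'd', 'num' }
  S → ε: FIRST = { ε }
Productions for L:
  L → B a: FIRST = { '+', 'a', 'd' }
  L → ε: FIRST = { ε }
Productions for B:
  B → +: FIRST = { '+' }
  B → ε: FIRST = { ε }
  B → d S S: FIRST = { 'd' }

All alternatives of each non-terminal have pairwise disjoint FIRST sets.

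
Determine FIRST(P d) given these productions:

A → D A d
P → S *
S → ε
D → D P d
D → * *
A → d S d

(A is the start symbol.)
{ '*' }

FIRST sets of the non-terminals involved (from the grammar, by fixed-point iteration):
  FIRST(P) = { '*' }

To compute FIRST(P d), process the symbols left to right:
Symbol P is a non-terminal. Add FIRST(P) \ {ε} = { '*' }
P is not nullable (ε ∉ FIRST(P)), so stop here.
FIRST(P d) = { '*' }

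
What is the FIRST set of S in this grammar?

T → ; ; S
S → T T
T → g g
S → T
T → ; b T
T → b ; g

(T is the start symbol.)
FIRST sets of the other non-terminals involved (by the same procedure, iterated to a fixed point):
  FIRST(T) = { ';', 'b', 'g' }

From S → T T:
  - T is a non-terminal: add FIRST(T) \ {ε} = { ';', 'b', 'g' }
    T is not nullable, so stop
From S → T:
  - T is a non-terminal: add FIRST(T) \ {ε} = { ';', 'b', 'g' }
    T is not nullable, so stop

Collecting: FIRST(S) = { ';', 'b', 'g' }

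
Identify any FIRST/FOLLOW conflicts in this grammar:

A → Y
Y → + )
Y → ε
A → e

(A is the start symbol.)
No FIRST/FOLLOW conflicts.

A FIRST/FOLLOW conflict occurs when a non-terminal N has a nullable alternative N → β (β ⇒* ε) and another alternative N → α with FIRST(α) ∩ FOLLOW(N) ≠ ∅: on such a lookahead the parser cannot decide between expanding α and letting N vanish via β.

Nullable non-terminals: A, Y.
FIRST sets used below: FIRST(Y) = { '+', ε }

A: nullable alternative(s) A → Y; FOLLOW(A) = { $ }
  A → Y: FIRST \ {ε} = { '+' } — this is the only nullable alternative, skip
  A → e: FIRST \ {ε} = { 'e' } — disjoint from FOLLOW(A)

Y: nullable alternative(s) Y → ε; FOLLOW(Y) = { $ }
  Y → + ): FIRST \ {ε} = { '+' } — disjoint from FOLLOW(Y)
  Y → ε: FIRST \ {ε} = { } — this is the only nullable alternative, skip

No FIRST/FOLLOW conflicts found.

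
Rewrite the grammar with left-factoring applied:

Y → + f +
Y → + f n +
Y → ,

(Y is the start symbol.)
Y → + f Y'
Y' → +
Y' → n +
Y → ,

Left-factoring transforms A → αβ₁ | αβ₂ into A → αA' and A' → β₁ | β₂
(α is the longest common prefix among the alternatives). Repeat until
no nonterminal has two alternatives with a common prefix.

Round 1: Y has alternatives sharing prefix '+ f'. Introduce Y': Y → + f Y'
  Add: Y' → +
  Add: Y' → n +

No remaining common prefixes — done.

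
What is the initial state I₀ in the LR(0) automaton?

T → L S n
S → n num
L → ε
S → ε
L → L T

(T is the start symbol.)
First, augment the grammar with T' → T
I₀ = CLOSURE({ [T' → . T] }):
  [T' → . T] has the dot before T: add [T → . L S n]
  [T → . L S n] has the dot before L: add [L → .], [L → . L T]
No further items can be added.

I₀ = { [L → . L T], [L → .], [T → . L S n], [T' → . T] }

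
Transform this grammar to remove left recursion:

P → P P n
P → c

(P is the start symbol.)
P → c P'
P' → P n P'
P' → ε

P is directly left-recursive. The standard transformation for
  A → A α₁ | ... | A α_m | β₁ | ... | β_n
is
  A  → β₁ A' | ... | β_n A'
  A' → α₁ A' | ... | α_m A' | ε

P → c becomes P → c P'
P → P P n becomes P' → P n P'
Add P' → ε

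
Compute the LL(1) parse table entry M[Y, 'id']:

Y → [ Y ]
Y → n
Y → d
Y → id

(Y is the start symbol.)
Y → id

To find M[Y, 'id'], we find productions for Y where 'id' is in the predict set (PREDICT(N → α) = (FIRST(α) \ {ε}) ∪ (FOLLOW(N) if α ⇒* ε)).

Y → [ Y ]: PREDICT = { '[' }
Y → n: PREDICT = { 'n' }
Y → d: PREDICT = { 'd' }
Y → id: PREDICT = { 'id' }
  'id' is in predict set, so this production goes in M[Y, 'id']

M[Y, 'id'] = Y → id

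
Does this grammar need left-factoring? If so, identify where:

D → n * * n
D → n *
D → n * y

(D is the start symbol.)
Left-factoring is needed when two productions for the same non-terminal
share a common prefix on the right-hand side.

Productions for D:
  D → n * * n
  D → n *
  D → n * y

Found common prefix 'n *' in productions for D

Answer: Yes, D has productions with common prefix 'n *'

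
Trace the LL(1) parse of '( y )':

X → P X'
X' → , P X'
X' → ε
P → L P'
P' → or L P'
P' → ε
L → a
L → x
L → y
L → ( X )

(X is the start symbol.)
LL(1) parsing maintains a stack (initially the start symbol over $) and the input. At each step: if the stack top is a terminal, match it against the current input token; if it is a non-terminal N, replace it with the RHS of M[N, lookahead] (the unique production whose predict set contains the lookahead).

Stack is shown with the top on the left.

Stack              Input    Action
----------------------------------
X $                ( y ) $  output X → P X'
P X' $             ( y ) $  output P → L P'
L P' X' $          ( y ) $  output L → ( X )
( X ) P' X' $      ( y ) $  match '('
X ) P' X' $        y ) $    output X → P X'
P X' ) P' X' $     y ) $    output P → L P'
L P' X' ) P' X' $  y ) $    output L → y
y P' X' ) P' X' $  y ) $    match 'y'
P' X' ) P' X' $    ) $      output P' → ε
X' ) P' X' $       ) $      output X' → ε
) P' X' $          ) $      match ')'
P' X' $            $        output P' → ε
X' $               $        output X' → ε
$                  $        accept

The string is accepted.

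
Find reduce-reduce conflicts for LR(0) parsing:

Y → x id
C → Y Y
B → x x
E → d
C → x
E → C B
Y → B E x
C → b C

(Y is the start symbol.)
A reduce-reduce conflict occurs when an LR(0) state has two complete items [A → α .] and [B → β .] — both call for a reduction, and with no lookahead the parser cannot choose between them.

Augment with Y' → Y and build the canonical LR(0) collection (I0 = CLOSURE({[Y' → . Y]}), then GOTO on every symbol after a dot until no new states appear). It has 17 states:
  I0: { [B → . x x], [Y → . B E x], [Y → . x id], [Y' → . Y] }  — shift
  I1: { [B → . x x], [C → . Y Y], [C → . b C], [C → . x], [E → . C B], [E → . d], [Y → . B E x], [Y → . x id], [Y → B . E x] }  — shift
  I2: { [Y' → Y .] }  — accept
  I3: { [B → x . x], [Y → x . id] }  — shift
  I4: { [Y → x id .] }  — reduce
  I5: { [B → x x .] }  — reduce
  I6: { [B → . x x], [E → C . B] }  — shift
  I7: { [Y → B E . x] }  — shift
  I8: { [B → . x x], [C → Y . Y], [Y → . B E x], [Y → . x id] }  — shift
  I9: { [B → . x x], [C → . Y Y], [C → . b C], [C → . x], [C → b . C], [Y → . B E x], [Y → . x id] }  — shift
  I10: { [E → d .] }  — reduce
  I11: { [B → x . x], [C → x .], [Y → x . id] }  — shift, reduce
  I12: { [C → b C .] }  — reduce
  I13: { [C → Y Y .] }  — reduce
  I14: { [Y → B E x .] }  — reduce
  I15: { [E → C B .] }  — reduce
  I16: { [B → x . x] }  — shift

No state contains more than one complete item.

Answer: No reduce-reduce conflicts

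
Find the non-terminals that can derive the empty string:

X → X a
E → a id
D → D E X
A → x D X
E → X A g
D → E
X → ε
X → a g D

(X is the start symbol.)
A non-terminal is nullable if it can derive ε (the empty string): either it has an ε-production, or it has a production whose right-hand side consists entirely of nullable non-terminals.

ε-productions: X → ε
So X is immediately nullable.
No further non-terminal can be added: every production for the remaining non-terminals contains a terminal or a non-nullable non-terminal.
Nullable = { 'X' }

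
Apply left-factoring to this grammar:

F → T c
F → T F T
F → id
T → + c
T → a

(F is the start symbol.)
F → T F'
F' → c
F' → F T
F → id
T → + c
T → a

Left-factoring transforms A → αβ₁ | αβ₂ into A → αA' and A' → β₁ | β₂
(α is the longest common prefix among the alternatives). Repeat until
no nonterminal has two alternatives with a common prefix.

Round 1: F has alternatives sharing prefix 'T'. Introduce F': F → T F'
  Add: F' → c
  Add: F' → F T

No remaining common prefixes — done.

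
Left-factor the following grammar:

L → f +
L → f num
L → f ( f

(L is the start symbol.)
Left-factoring transforms A → αβ₁ | αβ₂ into A → αA' and A' → β₁ | β₂
(α is the longest common prefix among the alternatives). Repeat until
no nonterminal has two alternatives with a common prefix.

Round 1: L has alternatives sharing prefix 'f'. Introduce L': L → f L'
  Add: L' → +
  Add: L' → num
  Add: L' → ( f

No remaining common prefixes — done.

Resulting grammar:
L → f L'
L' → +
L' → num
L' → ( f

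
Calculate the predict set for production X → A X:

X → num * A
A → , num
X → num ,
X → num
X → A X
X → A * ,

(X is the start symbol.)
{ ',' }

PREDICT(X → A X) = (FIRST(RHS) \ {ε}) ∪ (FOLLOW(X) if ε ∈ FIRST(RHS), i.e. RHS ⇒* ε)
FIRST(A) = { ',' }
FIRST(A X) = { ',' }
ε ∉ FIRST(A X), so FOLLOW(X) is not added.
PREDICT(X → A X) = { ',' }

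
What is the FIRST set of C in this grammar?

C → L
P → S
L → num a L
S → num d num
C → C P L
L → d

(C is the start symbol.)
To compute FIRST(C), examine every production with C on the left-hand side, reading each right-hand side left to right until a non-nullable symbol is reached.

FIRST sets of the other non-terminals involved (by the same procedure, iterated to a fixed point):
  FIRST(L) = { 'd', 'num' }

From C → L:
  - L is a non-terminal: add FIRST(L) \ {ε} = { 'd', 'num' }
    L is not nullable, so stop
From C → C P L:
  - C is the symbol being defined: contributes nothing new
    C is not nullable, so stop

Collecting: FIRST(C) = { 'd', 'num' }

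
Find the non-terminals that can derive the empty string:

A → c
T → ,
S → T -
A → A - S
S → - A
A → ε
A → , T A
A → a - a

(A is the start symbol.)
ε-productions: A → ε
So A is immediately nullable.
No further non-terminal can be added: every production for the remaining non-terminals contains a terminal or a non-nullable non-terminal.
Nullable = { 'A' }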